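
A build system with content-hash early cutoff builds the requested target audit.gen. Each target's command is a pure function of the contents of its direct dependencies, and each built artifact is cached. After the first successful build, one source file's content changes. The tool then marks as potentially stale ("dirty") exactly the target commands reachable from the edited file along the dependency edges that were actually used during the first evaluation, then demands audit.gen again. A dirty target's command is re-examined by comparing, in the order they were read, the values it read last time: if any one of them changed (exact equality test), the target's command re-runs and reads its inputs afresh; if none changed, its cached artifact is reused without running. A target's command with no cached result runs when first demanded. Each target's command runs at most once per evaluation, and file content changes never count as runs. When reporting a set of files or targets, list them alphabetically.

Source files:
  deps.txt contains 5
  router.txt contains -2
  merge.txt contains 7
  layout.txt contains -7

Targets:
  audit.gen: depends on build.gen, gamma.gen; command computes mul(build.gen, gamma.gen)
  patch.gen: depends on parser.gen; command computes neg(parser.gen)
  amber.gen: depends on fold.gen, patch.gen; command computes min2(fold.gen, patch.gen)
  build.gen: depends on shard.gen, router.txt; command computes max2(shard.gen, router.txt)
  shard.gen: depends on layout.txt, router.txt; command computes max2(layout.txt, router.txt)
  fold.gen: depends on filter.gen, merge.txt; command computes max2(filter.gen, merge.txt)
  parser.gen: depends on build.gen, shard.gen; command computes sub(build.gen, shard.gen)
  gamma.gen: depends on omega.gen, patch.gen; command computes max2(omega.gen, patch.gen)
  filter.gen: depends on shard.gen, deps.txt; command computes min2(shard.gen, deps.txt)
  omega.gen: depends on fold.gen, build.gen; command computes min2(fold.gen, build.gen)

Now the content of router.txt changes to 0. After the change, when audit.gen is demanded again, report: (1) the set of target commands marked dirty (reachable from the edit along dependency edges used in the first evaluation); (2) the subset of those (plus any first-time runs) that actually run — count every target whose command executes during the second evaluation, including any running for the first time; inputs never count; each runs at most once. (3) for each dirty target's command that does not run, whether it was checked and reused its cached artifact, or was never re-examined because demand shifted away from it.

First evaluation (everything demanded from the output):
  shard.gen = max2(-7, -2) = -2
  build.gen = max2(-2, -2) = -2
  filter.gen = min2(-2, 5) = -2
  fold.gen = max2(-2, 7) = 7
  omega.gen = min2(7, -2) = -2
  parser.gen = sub(-2, -2) = 0
  patch.gen = neg(0) = 0
  gamma.gen = max2(-2, 0) = 0
  audit.gen = mul(-2, 0) = 0

Propagation after the edit:
  shard.gen: runs — router.txt -2->0; result 0.
  build.gen: runs — shard.gen -2->0; router.txt -2->0; result 0.
  filter.gen: runs — shard.gen -2->0; result 0.
  fold.gen: runs — filter.gen -2->0; result 7 (same value as before).
  omega.gen: runs — build.gen -2->0; result 0.
  parser.gen: runs — build.gen -2->0; shard.gen -2->0; result 0 (same value as before).
  patch.gen: checked — values it read are unchanged (parser.gen unchanged); reused cached 0 without running.
  gamma.gen: runs — omega.gen -2->0; result 0 (same value as before).
  audit.gen: runs — build.gen -2->0; result 0 (same value as before).

Key observation: the cutoff stops propagation at patch.gen — its inputs' values are unchanged, so it reuses its cache.

Marked dirty: audit.gen, build.gen, filter.gen, fold.gen, gamma.gen, omega.gen, parser.gen, patch.gen, shard.gen.
Target commands that run: audit.gen, build.gen, filter.gen, fold.gen, gamma.gen, omega.gen, parser.gen, shard.gen — 8 in total.
Checked but reused from cache: patch.gen.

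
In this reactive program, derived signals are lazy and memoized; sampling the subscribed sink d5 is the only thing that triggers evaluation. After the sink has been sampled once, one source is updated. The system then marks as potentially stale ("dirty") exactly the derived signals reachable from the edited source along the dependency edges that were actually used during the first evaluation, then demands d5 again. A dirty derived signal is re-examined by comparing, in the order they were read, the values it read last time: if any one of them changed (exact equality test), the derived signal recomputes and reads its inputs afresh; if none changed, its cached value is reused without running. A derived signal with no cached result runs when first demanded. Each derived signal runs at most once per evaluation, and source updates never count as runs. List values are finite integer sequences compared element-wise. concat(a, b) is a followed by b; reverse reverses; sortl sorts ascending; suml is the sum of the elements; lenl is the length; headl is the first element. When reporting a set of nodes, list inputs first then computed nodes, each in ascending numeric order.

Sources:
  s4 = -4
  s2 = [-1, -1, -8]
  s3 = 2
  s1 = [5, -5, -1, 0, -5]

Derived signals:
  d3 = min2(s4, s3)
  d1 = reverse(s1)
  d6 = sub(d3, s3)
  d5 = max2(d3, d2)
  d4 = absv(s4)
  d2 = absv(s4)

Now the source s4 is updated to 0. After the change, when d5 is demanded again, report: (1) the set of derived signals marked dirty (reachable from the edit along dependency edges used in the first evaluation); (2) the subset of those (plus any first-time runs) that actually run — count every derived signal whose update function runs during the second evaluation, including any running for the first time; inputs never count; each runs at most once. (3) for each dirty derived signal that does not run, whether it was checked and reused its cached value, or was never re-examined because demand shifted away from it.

First demand of the output computes:
  d2 = absv(-4) = 4
  d3 = min2(-4, 2) = -4
  d5 = max2(-4, 4) = 4

After the edit, cleaning proceeds:
  d2: a read changed (s4 -4->0) — executes, giving 0.
  d3: a read changed (s4 -4->0) — executes, giving 0.
  d5: a read changed (d3 -4->0; d2 4->0) — executes, giving 0.

The edit dirties: d2, d3, d5.
3 derived signals run: d2, d3, d5.
No dirty derived signal escaped a run.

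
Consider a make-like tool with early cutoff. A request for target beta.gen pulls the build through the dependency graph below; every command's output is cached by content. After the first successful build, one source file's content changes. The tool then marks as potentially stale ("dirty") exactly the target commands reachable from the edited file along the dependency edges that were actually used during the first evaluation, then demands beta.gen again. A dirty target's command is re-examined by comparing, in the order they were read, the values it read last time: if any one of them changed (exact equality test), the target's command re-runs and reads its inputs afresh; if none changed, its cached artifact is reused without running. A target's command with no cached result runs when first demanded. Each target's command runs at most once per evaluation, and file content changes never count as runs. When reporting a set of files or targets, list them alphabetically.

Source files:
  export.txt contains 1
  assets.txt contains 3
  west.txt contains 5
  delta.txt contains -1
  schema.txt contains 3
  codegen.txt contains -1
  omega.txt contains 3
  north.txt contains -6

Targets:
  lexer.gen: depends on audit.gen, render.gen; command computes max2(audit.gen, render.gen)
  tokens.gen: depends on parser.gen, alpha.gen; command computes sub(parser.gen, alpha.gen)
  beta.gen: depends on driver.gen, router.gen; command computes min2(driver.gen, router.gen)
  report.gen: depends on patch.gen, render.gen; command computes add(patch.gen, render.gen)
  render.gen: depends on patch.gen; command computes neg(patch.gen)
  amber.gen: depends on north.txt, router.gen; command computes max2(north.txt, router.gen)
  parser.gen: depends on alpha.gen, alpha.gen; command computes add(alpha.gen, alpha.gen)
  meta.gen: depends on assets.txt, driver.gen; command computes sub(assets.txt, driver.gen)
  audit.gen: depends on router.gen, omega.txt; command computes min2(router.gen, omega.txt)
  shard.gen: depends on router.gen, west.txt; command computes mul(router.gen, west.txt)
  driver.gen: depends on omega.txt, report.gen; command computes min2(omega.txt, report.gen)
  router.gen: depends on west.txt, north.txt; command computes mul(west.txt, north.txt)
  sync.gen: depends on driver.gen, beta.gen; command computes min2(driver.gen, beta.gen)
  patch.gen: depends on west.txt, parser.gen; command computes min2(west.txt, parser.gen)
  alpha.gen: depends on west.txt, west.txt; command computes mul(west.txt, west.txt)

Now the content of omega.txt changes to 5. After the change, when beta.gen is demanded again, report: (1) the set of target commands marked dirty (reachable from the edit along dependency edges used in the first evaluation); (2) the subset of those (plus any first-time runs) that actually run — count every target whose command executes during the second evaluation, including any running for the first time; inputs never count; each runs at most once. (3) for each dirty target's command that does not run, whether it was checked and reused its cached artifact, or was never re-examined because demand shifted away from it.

First demand of the output computes:
  alpha.gen = mul(5, 5) = 25
  parser.gen = add(25, 25) = 50
  patch.gen = min2(5, 50) = 5
  render.gen = neg(5) = -5
  report.gen = add(5, -5) = 0
  driver.gen = min2(3, 0) = 0
  router.gen = mul(5, -6) = -30
  beta.gen = min2(0, -30) = -30

After the edit, cleaning proceeds:
  driver.gen: a read changed (omega.txt 3->5) — executes, giving 0 — identical to its old value.
  beta.gen: dirty, but its reads are unchanged (driver.gen unchanged, router.gen unchanged); cached -30 stands.

Note the absorption at driver.gen: it re-runs yet its value is the same, leaving the output's value untouched.

The edit dirties: beta.gen, driver.gen.
1 target commands run: driver.gen.
Cache hits after checking: beta.gen.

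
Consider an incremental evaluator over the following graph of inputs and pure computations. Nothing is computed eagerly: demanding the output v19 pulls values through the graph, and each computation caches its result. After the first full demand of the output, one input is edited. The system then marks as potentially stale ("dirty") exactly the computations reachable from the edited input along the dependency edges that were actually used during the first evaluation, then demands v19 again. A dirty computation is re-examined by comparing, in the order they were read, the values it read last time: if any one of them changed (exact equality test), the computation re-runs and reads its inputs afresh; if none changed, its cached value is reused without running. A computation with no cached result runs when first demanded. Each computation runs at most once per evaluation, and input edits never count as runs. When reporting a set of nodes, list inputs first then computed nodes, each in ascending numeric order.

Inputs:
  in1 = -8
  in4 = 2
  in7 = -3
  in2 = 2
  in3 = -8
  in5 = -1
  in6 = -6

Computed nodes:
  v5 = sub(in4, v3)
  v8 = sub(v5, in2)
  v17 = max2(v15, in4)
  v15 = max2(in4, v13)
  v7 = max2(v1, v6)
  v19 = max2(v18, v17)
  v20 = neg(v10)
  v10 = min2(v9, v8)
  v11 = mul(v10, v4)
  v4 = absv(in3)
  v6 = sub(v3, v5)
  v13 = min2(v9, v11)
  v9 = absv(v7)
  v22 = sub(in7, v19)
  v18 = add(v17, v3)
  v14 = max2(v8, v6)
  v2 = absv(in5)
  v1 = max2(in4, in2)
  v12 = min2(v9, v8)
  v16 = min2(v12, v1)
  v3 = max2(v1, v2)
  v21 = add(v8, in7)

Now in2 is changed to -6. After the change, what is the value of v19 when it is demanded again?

v19 now evaluates to 4.
The important point: at v3 every value read last time is unchanged, so the dirty flag clears without a run.

Initial pass — values computed on the first demand:
  v1 = max2(2, 2) = 2
  v2 = absv(-1) = 1
  v3 = max2(2, 1) = 2
  v4 = absv(-8) = 8
  v5 = sub(2, 2) = 0
  v6 = sub(2, 0) = 2
  v7 = max2(2, 2) = 2
  v8 = sub(0, 2) = -2
  v9 = absv(2) = 2
  v10 = min2(2, -2) = -2
  v11 = mul(-2, 8) = -16
  v13 = min2(2, -16) = -16
  v15 = max2(2, -16) = 2
  v17 = max2(2, 2) = 2
  v18 = add(2, 2) = 4
  v19 = max2(4, 2) = 4

Second demand — change propagation:
  v1: re-runs because in2 2->-6; new result 2 (unchanged).
  v3: re-examined; everything it read last time is the same (v1 unchanged, v2 unchanged) — cache 2 kept, no run.
  v5: re-examined; everything it read last time is the same (in4 unchanged, v3 unchanged) — cache 0 kept, no run.
  v6: re-examined; everything it read last time is the same (v3 unchanged, v5 unchanged) — cache 2 kept, no run.
  v7: re-examined; everything it read last time is the same (v1 unchanged, v6 unchanged) — cache 2 kept, no run.
  v8: re-runs because in2 2->-6; new result 6.
  v9: re-examined; everything it read last time is the same (v7 unchanged) — cache 2 kept, no run.
  v10: re-runs because v8 -2->6; new result 2.
  v11: re-runs because v10 -2->2; new result 16.
  v13: re-runs because v11 -16->16; new result 2.
  v15: re-runs because v13 -16->2; new result 2 (unchanged).
  v17: re-examined; everything it read last time is the same (v15 unchanged, in4 unchanged) — cache 2 kept, no run.
  v18: re-examined; everything it read last time is the same (v17 unchanged, v3 unchanged) — cache 4 kept, no run.
  v19: re-examined; everything it read last time is the same (v18 unchanged, v17 unchanged) — cache 4 kept, no run.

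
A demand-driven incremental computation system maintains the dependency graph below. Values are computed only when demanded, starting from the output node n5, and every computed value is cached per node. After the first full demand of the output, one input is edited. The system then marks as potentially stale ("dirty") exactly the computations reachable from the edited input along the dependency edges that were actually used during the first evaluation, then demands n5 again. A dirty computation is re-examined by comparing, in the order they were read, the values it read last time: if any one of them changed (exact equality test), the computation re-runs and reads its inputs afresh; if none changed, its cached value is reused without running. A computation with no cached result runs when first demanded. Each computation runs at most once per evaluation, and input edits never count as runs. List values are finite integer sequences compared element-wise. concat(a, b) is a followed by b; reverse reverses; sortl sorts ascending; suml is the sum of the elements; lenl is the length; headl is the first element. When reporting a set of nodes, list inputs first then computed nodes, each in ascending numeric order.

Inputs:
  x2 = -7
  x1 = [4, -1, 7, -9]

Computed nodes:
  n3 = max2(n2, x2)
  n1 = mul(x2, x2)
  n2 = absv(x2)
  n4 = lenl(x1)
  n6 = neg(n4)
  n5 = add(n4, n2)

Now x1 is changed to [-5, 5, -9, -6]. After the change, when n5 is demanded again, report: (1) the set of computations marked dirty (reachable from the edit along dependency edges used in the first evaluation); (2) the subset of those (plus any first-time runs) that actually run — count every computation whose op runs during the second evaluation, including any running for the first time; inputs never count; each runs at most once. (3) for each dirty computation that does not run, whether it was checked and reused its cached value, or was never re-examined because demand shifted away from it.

Marked dirty: n4, n5.
Computations that run: n4 — 1 in total.
Checked but reused from cache: n5.
Key observation: the change is absorbed at n4 — it re-runs but produces the same value, and the output's value is unchanged.

First evaluation (everything demanded from the output):
  n2 = absv(-7) = 7
  n4 = lenl([4, -1, 7, -9]) = 4
  n5 = add(4, 7) = 11

Propagation after the edit:
  n4: runs — x1 [4, -1, 7, -9]->[-5, 5, -9, -6]; result 4 (same value as before).
  n5: checked — values it read are unchanged (n4 unchanged, n2 unchanged); reused cached 11 without running.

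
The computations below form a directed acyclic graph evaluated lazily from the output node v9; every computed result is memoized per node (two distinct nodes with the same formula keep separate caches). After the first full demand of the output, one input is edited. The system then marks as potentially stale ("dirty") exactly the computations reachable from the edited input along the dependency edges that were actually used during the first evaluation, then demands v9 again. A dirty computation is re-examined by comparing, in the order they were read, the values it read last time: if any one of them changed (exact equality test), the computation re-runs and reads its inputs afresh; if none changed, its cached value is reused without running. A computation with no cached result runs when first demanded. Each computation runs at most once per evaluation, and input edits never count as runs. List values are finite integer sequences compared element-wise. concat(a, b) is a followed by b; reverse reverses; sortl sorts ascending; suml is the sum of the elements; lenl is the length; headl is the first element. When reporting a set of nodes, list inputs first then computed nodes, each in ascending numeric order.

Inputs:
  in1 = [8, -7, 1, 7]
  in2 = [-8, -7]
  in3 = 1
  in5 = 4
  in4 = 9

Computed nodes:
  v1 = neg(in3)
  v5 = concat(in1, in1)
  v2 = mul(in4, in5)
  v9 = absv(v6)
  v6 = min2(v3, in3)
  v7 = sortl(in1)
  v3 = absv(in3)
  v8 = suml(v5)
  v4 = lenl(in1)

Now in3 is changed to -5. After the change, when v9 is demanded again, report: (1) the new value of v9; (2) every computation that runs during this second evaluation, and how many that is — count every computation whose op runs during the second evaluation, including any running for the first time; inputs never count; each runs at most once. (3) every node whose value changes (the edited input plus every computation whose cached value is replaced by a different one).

First demand of the output computes:
  v3 = absv(1) = 1
  v6 = min2(1, 1) = 1
  v9 = absv(1) = 1

After the edit, cleaning proceeds:
  v3: a read changed (in3 1->-5) — executes, giving 5.
  v6: a read changed (v3 1->5; in3 1->-5) — executes, giving -5.
  v9: a read changed (v6 1->-5) — executes, giving 5.

Demanding v9 again yields 5.
3 computations run: v3, v6, v9.
The nodes whose values change: in3, v3, v6, v9.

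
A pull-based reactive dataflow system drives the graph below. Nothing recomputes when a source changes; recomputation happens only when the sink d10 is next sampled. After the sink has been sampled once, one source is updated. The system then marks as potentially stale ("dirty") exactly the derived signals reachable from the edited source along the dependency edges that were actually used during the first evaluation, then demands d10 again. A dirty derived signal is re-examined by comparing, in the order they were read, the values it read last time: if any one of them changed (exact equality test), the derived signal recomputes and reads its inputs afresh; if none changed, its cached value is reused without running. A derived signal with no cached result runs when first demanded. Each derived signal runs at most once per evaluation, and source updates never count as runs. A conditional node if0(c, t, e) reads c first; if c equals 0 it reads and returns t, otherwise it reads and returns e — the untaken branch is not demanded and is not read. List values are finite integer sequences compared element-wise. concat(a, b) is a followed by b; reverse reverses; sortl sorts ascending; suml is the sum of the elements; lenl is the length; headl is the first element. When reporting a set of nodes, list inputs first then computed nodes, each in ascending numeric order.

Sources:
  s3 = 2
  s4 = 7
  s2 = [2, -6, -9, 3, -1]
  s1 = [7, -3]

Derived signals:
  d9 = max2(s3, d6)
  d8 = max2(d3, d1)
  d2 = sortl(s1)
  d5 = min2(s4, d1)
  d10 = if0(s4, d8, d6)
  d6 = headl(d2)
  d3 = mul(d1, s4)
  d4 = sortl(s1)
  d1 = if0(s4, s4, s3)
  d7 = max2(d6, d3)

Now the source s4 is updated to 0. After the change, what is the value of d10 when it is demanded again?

First evaluation (everything demanded from the output):
  d2 = sortl([7, -3]) = [-3, 7]
  d6 = headl([-3, 7]) = -3
  d10 = if0(s4=7 -> else branch d6) = -3

Propagation after the edit:
  d1: demanded for the first time — runs, produces 0.
  d3: demanded for the first time — runs, produces 0.
  d8: demanded for the first time — runs, produces 0.
  d10: runs — s4 7->0; result 0.

Key observation: a condition flipped, so demand reaches new nodes — d1, d3, d8 run for the first time.

New value of d10: 0.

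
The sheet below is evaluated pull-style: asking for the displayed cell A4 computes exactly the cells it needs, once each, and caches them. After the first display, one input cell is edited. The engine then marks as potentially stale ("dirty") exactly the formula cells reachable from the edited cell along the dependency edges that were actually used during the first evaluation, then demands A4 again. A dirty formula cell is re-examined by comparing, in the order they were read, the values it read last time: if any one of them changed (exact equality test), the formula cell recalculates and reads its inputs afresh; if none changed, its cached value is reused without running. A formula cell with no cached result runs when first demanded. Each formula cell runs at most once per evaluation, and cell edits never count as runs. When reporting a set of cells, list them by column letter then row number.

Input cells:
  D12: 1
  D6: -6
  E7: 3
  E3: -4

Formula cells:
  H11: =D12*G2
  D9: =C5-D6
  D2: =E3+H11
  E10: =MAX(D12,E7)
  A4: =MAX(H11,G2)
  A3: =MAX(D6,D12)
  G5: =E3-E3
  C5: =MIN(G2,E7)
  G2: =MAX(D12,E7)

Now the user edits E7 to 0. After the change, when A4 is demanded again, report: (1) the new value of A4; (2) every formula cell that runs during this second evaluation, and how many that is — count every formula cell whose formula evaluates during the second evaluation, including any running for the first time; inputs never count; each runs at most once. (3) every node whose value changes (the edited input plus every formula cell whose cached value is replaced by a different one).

First demand of the output computes:
  G2 = MAX(1, 3) = 3
  H11 = 1 * 3 = 3
  A4 = MAX(3, 3) = 3

After the edit, cleaning proceeds:
  G2: a read changed (E7 3->0) — executes, giving 1.
  H11: a read changed (G2 3->1) — executes, giving 1.
  A4: a read changed (H11 3->1; G2 3->1) — executes, giving 1.

Demanding A4 again yields 1.
3 formula cells run: A4, G2, H11.
The nodes whose values change: A4, E7, G2, H11.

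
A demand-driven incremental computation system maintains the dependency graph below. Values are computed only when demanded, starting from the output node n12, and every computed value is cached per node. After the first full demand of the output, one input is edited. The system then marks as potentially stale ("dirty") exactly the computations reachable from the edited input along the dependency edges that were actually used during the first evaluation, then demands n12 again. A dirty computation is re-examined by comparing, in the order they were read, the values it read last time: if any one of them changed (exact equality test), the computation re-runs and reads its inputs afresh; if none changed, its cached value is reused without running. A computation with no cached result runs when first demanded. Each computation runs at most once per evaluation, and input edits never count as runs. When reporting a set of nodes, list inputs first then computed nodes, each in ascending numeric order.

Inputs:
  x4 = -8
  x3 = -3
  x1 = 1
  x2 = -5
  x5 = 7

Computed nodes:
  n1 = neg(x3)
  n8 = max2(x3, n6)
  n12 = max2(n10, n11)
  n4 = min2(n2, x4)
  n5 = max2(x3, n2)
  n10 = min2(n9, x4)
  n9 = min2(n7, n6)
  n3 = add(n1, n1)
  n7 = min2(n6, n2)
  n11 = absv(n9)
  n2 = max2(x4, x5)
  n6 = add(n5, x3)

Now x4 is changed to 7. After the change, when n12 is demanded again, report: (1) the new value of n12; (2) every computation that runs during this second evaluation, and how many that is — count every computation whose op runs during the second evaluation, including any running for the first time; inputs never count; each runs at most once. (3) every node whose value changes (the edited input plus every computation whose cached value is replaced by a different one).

New value of n12: 4.
Computations that run: n2, n10, n12 — 3 in total.
Values that change: x4, n10.
Key observation: the cutoff stops propagation at n5 — its inputs' values are unchanged, so it reuses its cache.

First evaluation (everything demanded from the output):
  n2 = max2(-8, 7) = 7
  n5 = max2(-3, 7) = 7
  n6 = add(7, -3) = 4
  n7 = min2(4, 7) = 4
  n9 = min2(4, 4) = 4
  n10 = min2(4, -8) = -8
  n11 = absv(4) = 4
  n12 = max2(-8, 4) = 4

Propagation after the edit:
  n2: runs — x4 -8->7; result 7 (same value as before).
  n5: checked — values it read are unchanged (x3 unchanged, n2 unchanged); reused cached 7 without running.
  n6: checked — values it read are unchanged (n5 unchanged, x3 unchanged); reused cached 4 without running.
  n7: checked — values it read are unchanged (n6 unchanged, n2 unchanged); reused cached 4 without running.
  n9: checked — values it read are unchanged (n7 unchanged, n6 unchanged); reused cached 4 without running.
  n10: runs — x4 -8->7; result 4.
  n11: checked — values it read are unchanged (n9 unchanged); reused cached 4 without running.
  n12: runs — n10 -8->4; result 4 (same value as before).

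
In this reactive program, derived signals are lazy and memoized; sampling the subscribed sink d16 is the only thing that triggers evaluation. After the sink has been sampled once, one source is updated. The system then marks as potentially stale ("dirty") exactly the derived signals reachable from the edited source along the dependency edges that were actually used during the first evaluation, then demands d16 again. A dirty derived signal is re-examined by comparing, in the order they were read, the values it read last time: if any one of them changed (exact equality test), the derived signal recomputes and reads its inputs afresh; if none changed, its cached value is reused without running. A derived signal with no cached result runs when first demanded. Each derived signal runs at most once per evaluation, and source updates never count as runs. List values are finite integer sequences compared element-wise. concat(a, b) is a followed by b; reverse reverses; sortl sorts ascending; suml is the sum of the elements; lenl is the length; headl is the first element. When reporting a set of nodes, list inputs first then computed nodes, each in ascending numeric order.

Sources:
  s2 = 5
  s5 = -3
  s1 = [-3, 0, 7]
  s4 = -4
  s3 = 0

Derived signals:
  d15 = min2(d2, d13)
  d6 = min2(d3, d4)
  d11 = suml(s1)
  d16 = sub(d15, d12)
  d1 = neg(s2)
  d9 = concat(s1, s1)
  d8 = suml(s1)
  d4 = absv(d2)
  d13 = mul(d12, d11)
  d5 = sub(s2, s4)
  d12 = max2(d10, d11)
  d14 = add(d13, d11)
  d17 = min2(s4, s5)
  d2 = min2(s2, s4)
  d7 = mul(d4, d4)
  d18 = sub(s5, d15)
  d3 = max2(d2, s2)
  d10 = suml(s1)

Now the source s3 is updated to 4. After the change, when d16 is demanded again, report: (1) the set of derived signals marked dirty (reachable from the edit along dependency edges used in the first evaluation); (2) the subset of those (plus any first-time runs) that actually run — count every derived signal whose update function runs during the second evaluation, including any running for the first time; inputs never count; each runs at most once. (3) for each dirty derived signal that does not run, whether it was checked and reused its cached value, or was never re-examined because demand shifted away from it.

The edit dirties: none.
0 derived signals run: none.
No dirty derived signal escaped a run.
Note the shortcut — nothing in the graph depends on s3 at all, so no recomputation happens.

First demand of the output computes:
  d2 = min2(5, -4) = -4
  d10 = suml([-3, 0, 7]) = 4
  d11 = suml([-3, 0, 7]) = 4
  d12 = max2(4, 4) = 4
  d13 = mul(4, 4) = 16
  d15 = min2(-4, 16) = -4
  d16 = sub(-4, 4) = -8

After the edit, cleaning proceeds:
  no node depends on s3 at all; the second demand re-runs nothing.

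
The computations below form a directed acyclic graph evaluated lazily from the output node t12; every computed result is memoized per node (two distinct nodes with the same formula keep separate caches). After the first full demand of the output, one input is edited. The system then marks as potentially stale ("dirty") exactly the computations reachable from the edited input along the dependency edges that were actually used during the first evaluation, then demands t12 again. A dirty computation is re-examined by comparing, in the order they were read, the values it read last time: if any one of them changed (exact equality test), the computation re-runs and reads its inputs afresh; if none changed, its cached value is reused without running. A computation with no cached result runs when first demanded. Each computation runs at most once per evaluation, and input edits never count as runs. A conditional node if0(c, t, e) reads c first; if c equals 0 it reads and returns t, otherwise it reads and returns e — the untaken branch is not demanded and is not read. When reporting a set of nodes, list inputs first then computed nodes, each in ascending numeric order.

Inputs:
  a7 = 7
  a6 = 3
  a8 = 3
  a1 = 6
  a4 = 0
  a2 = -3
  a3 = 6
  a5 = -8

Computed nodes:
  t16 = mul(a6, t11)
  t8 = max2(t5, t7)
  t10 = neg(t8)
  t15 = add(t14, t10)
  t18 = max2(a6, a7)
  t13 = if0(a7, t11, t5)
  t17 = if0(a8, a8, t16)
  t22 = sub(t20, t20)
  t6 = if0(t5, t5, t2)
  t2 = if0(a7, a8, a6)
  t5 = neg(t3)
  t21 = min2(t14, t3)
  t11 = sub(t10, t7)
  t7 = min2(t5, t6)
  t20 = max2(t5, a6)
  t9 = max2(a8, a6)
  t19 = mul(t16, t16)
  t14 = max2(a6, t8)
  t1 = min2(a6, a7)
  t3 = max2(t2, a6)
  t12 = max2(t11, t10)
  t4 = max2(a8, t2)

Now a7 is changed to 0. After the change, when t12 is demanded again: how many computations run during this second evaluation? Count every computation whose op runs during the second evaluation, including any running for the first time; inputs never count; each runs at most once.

First demand of the output computes:
  t2 = if0(a7=7 -> else branch a6) = 3
  t3 = max2(3, 3) = 3
  t5 = neg(3) = -3
  t6 = if0(t5=-3 -> else branch t2) = 3
  t7 = min2(-3, 3) = -3
  t8 = max2(-3, -3) = -3
  t10 = neg(-3) = 3
  t11 = sub(3, -3) = 6
  t12 = max2(6, 3) = 6

After the edit, cleaning proceeds:
  t2: a read changed (a7 7->0) — executes, giving 3 — identical to its old value.
  t3: dirty, but its reads are unchanged (t2 unchanged, a6 unchanged); cached 3 stands.
  t5: dirty, but its reads are unchanged (t3 unchanged); cached -3 stands.
  t6: dirty, but its reads are unchanged (t5 unchanged, t2 unchanged); cached 3 stands.
  t7: dirty, but its reads are unchanged (t5 unchanged, t6 unchanged); cached -3 stands.
  t8: dirty, but its reads are unchanged (t5 unchanged, t7 unchanged); cached -3 stands.
  t10: dirty, but its reads are unchanged (t8 unchanged); cached 3 stands.
  t11: dirty, but its reads are unchanged (t10 unchanged, t7 unchanged); cached 6 stands.
  t12: dirty, but its reads are unchanged (t11 unchanged, t10 unchanged); cached 6 stands.

Note the absorption at t2: it re-runs yet its value is the same, leaving the output's value untouched.

1 computations run: t2.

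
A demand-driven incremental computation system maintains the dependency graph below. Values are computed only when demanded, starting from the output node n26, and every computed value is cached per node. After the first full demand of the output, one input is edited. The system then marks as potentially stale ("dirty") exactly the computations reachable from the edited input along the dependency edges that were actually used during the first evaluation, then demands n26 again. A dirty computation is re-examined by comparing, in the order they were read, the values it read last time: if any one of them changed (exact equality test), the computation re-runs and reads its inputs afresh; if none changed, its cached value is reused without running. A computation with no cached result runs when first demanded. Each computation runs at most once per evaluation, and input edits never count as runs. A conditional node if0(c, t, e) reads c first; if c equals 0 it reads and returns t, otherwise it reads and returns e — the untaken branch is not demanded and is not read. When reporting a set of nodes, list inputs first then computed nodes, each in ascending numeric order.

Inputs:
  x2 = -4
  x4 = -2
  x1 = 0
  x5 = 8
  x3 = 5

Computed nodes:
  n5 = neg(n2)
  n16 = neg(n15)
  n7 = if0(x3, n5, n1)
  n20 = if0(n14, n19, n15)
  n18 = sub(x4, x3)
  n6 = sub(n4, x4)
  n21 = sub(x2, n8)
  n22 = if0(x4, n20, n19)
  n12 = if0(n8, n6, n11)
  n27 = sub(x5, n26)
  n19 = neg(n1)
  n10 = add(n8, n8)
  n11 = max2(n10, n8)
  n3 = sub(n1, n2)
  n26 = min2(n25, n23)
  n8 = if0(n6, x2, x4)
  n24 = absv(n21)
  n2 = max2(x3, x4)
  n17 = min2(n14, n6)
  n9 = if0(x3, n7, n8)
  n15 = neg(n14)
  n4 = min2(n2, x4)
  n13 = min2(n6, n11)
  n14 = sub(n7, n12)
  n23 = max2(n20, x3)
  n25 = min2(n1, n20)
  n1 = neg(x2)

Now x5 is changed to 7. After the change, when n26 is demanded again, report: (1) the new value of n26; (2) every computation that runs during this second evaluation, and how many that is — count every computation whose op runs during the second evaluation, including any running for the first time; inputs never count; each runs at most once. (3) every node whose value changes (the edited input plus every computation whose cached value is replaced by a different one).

New value of n26: -8.
Computations that run: none — 0 in total.
Values that change: x5.
Key observation: x5 is never demanded by the output, so the edit triggers no recomputation at all.

First evaluation (everything demanded from the output):
  n1 = neg(-4) = 4
  n2 = max2(5, -2) = 5
  n4 = min2(5, -2) = -2
  n6 = sub(-2, -2) = 0
  n7 = if0(x3=5 -> else branch n1) = 4
  n8 = if0(n6=0 -> then branch x2) = -4
  n10 = add(-4, -4) = -8
  n11 = max2(-8, -4) = -4
  n12 = if0(n8=-4 -> else branch n11) = -4
  n14 = sub(4, -4) = 8
  n15 = neg(8) = -8
  n20 = if0(n14=8 -> else branch n15) = -8
  n23 = max2(-8, 5) = 5
  n25 = min2(4, -8) = -8
  n26 = min2(-8, 5) = -8

Propagation after the edit:
  x5 feeds no computation that the output demands — nothing is marked dirty and nothing runs.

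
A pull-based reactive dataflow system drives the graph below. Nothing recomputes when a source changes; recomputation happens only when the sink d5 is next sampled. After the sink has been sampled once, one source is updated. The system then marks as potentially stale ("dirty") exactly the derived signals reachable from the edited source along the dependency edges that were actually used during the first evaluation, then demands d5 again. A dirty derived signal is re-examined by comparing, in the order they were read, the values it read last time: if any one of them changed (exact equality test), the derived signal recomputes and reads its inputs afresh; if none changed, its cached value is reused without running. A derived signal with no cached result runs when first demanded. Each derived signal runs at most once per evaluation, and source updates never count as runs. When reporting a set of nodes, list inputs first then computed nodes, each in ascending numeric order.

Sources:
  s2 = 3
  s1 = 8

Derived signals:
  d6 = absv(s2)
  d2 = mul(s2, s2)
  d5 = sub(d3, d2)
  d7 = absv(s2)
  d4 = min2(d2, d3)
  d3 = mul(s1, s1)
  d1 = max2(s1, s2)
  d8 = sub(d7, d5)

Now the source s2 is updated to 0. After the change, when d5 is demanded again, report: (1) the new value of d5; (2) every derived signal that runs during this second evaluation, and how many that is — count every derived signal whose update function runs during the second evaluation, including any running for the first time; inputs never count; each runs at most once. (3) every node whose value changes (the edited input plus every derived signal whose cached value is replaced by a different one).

New value of d5: 64.
Derived signals that run: d2, d5 — 2 in total.
Values that change: s2, d2, d5.

First evaluation (everything demanded from the output):
  d2 = mul(3, 3) = 9
  d3 = mul(8, 8) = 64
  d5 = sub(64, 9) = 55

Propagation after the edit:
  d2: runs — s2 3->0; s2 3->0; result 0.
  d5: runs — d2 9->0; result 64.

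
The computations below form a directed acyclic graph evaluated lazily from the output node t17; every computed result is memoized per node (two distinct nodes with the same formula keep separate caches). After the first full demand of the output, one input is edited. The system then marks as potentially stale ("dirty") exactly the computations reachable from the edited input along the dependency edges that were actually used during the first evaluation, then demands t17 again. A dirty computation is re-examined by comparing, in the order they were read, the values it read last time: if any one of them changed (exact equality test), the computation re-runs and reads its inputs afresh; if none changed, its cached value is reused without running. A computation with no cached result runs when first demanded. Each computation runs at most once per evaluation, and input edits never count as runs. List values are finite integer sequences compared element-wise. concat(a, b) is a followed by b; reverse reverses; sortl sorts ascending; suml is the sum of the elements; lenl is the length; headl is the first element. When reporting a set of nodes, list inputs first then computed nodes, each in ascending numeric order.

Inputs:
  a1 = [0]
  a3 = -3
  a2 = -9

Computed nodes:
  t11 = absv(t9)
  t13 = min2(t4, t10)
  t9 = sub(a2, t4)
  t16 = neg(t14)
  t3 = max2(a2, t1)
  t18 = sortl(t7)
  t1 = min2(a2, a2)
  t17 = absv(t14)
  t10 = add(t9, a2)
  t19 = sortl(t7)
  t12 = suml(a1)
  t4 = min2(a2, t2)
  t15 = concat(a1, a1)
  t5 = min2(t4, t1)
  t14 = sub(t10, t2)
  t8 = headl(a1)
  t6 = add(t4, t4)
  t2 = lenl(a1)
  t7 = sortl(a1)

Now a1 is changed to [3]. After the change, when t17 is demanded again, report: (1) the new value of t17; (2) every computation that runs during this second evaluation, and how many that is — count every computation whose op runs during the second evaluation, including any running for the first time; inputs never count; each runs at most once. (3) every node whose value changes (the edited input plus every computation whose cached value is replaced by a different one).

Demanding t17 again yields 10.
1 computations run: t2.
The nodes whose values change: a1.
Note the absorption at t2: it re-runs yet its value is the same, leaving the output's value untouched.

First demand of the output computes:
  t2 = lenl([0]) = 1
  t4 = min2(-9, 1) = -9
  t9 = sub(-9, -9) = 0
  t10 = add(0, -9) = -9
  t14 = sub(-9, 1) = -10
  t17 = absv(-10) = 10

After the edit, cleaning proceeds:
  t2: a read changed (a1 [0]->[3]) — executes, giving 1 — identical to its old value.
  t4: dirty, but its reads are unchanged (a2 unchanged, t2 unchanged); cached -9 stands.
  t9: dirty, but its reads are unchanged (a2 unchanged, t4 unchanged); cached 0 stands.
  t10: dirty, but its reads are unchanged (t9 unchanged, a2 unchanged); cached -9 stands.
  t14: dirty, but its reads are unchanged (t10 unchanged, t2 unchanged); cached -10 stands.
  t17: dirty, but its reads are unchanged (t14 unchanged); cached 10 stands.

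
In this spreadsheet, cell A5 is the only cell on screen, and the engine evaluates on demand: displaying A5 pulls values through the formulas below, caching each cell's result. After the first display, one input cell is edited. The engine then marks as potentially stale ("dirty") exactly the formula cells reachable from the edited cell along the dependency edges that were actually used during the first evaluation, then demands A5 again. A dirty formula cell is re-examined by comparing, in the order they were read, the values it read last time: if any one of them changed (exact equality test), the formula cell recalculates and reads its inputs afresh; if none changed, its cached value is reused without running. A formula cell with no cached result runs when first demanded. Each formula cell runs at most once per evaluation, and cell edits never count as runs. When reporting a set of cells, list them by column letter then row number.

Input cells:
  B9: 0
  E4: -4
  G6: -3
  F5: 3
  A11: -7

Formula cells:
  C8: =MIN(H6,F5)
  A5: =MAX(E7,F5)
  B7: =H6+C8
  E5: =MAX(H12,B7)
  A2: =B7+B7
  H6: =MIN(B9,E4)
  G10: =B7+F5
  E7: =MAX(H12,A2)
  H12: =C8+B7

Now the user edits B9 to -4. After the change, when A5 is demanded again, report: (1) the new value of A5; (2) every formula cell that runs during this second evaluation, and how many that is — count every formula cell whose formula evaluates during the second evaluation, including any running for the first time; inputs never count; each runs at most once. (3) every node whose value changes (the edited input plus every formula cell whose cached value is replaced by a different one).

A5 now evaluates to 3.
Run set: H6 (1 run).
Changed values: B9.
The important point: H6 recomputes to an identical value, and the output ends up unchanged.

Initial pass — values computed on the first demand:
  H6 = MIN(0, -4) = -4
  C8 = MIN(-4, 3) = -4
  B7 = -4 + -4 = -8
  A2 = -8 + -8 = -16
  H12 = -4 + -8 = -12
  E7 = MAX(-12, -16) = -12
  A5 = MAX(-12, 3) = 3

Second demand — change propagation:
  H6: re-runs because B9 0->-4; new result -4 (unchanged).
  C8: re-examined; everything it read last time is the same (H6 unchanged, F5 unchanged) — cache -4 kept, no run.
  B7: re-examined; everything it read last time is the same (H6 unchanged, C8 unchanged) — cache -8 kept, no run.
  A2: re-examined; everything it read last time is the same (B7 unchanged, B7 unchanged) — cache -16 kept, no run.
  H12: re-examined; everything it read last time is the same (C8 unchanged, B7 unchanged) — cache -12 kept, no run.
  E7: re-examined; everything it read last time is the same (H12 unchanged, A2 unchanged) — cache -12 kept, no run.
  A5: re-examined; everything it read last time is the same (E7 unchanged, F5 unchanged) — cache 3 kept, no run.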